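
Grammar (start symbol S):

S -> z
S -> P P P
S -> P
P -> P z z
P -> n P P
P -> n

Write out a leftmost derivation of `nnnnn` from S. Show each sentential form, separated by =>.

S => PPP => nPPPP => nnPPP => nnnPP => nnnnP => nnnnn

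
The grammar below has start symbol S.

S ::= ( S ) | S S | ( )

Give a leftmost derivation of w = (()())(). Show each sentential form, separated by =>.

S => SS   [S ::= S S]
SS => (S)S   [S ::= ( S )]
(S)S => (SS)S   [S ::= S S]
(SS)S => (()S)S   [S ::= ( )]
(()S)S => (()())S   [S ::= ( )]
(()())S => (()())()   [S ::= ( )]

S => SS => (S)S => (SS)S => (()S)S => (()())S => (()())()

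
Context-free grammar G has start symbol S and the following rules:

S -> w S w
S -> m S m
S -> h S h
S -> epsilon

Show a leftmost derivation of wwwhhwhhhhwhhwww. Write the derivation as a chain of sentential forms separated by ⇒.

S ⇒ wSw   [S -> w S w]
wSw ⇒ wwSww   [S -> w S w]
wwSww ⇒ wwwSwww   [S -> w S w]
wwwSwww ⇒ wwwhShwww   [S -> h S h]
wwwhShwww ⇒ wwwhhShhwww   [S -> h S h]
wwwhhShhwww ⇒ wwwhhwSwhhwww   [S -> w S w]
wwwhhwSwhhwww ⇒ wwwhhwhShwhhwww   [S -> h S h]
wwwhhwhShwhhwww ⇒ wwwhhwhhShhwhhwww   [S -> h S h]
wwwhhwhhShhwhhwww ⇒ wwwhhwhhhhwhhwww   [S -> epsilon]

S ⇒ wSw ⇒ wwSww ⇒ wwwSwww ⇒ wwwhShwww ⇒ wwwhhShhwww ⇒ wwwhhwSwhhwww ⇒ wwwhhwhShwhhwww ⇒ wwwhhwhhShhwhhwww ⇒ wwwhhwhhhhwhhwww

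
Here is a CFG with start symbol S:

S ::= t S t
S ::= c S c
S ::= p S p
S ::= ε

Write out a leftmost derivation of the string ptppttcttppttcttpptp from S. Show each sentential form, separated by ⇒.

S ⇒ pSp   [S ::= p S p]
pSp ⇒ ptStp   [S ::= t S t]
ptStp ⇒ ptpSptp   [S ::= p S p]
ptpSptp ⇒ ptppSpptp   [S ::= p S p]
ptppSpptp ⇒ ptpptStpptp   [S ::= t S t]
ptpptStpptp ⇒ ptppttSttpptp   [S ::= t S t]
ptppttSttpptp ⇒ ptppttcScttpptp   [S ::= c S c]
ptppttcScttpptp ⇒ ptppttctStcttpptp   [S ::= t S t]
ptppttctStcttpptp ⇒ ptppttcttSttcttpptp   [S ::= t S t]
ptppttcttSttcttpptp ⇒ ptppttcttpSpttcttpptp   [S ::= p S p]
ptppttcttpSpttcttpptp ⇒ ptppttcttppttcttpptp   [S ::= ε]

S ⇒ pSp ⇒ ptStp ⇒ ptpSptp ⇒ ptppSpptp ⇒ ptpptStpptp ⇒ ptppttSttpptp ⇒ ptppttcScttpptp ⇒ ptppttctStcttpptp ⇒ ptppttcttSttcttpptp ⇒ ptppttcttpSpttcttpptp ⇒ ptppttcttppttcttpptp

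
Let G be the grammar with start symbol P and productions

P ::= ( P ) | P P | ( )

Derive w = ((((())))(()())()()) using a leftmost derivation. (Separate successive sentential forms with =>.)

P => (P)   [P ::= ( P )]
(P) => (PP)   [P ::= P P]
(PP) => ((P)P)   [P ::= ( P )]
((P)P) => (((P))P)   [P ::= ( P )]
(((P))P) => ((((P)))P)   [P ::= ( P )]
((((P)))P) => ((((())))P)   [P ::= ( )]
((((())))P) => ((((())))PP)   [P ::= P P]
((((())))PP) => ((((())))PPP)   [P ::= P P]
((((())))PPP) => ((((())))(P)PP)   [P ::= ( P )]
((((())))(P)PP) => ((((())))(PP)PP)   [P ::= P P]
((((())))(PP)PP) => ((((())))(()P)PP)   [P ::= ( )]
((((())))(()P)PP) => ((((())))(()())PP)   [P ::= ( )]
((((())))(()())PP) => ((((())))(()())()P)   [P ::= ( )]
((((())))(()())()P) => ((((())))(()())()())   [P ::= ( )]

P => (P) => (PP) => ((P)P) => (((P))P) => ((((P)))P) => ((((())))P) => ((((())))PP) => ((((())))PPP) => ((((())))(P)PP) => ((((())))(PP)PP) => ((((())))(()P)PP) => ((((())))(()())PP) => ((((())))(()())()P) => ((((())))(()())()())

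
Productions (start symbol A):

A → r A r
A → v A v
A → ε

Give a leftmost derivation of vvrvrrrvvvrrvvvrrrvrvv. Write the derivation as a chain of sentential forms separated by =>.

A => vAv   [A → v A v]
vAv => vvAvv   [A → v A v]
vvAvv => vvrArvv   [A → r A r]
vvrArvv => vvrvAvrvv   [A → v A v]
vvrvAvrvv => vvrvrArvrvv   [A → r A r]
vvrvrArvrvv => vvrvrrArrvrvv   [A → r A r]
vvrvrrArrvrvv => vvrvrrrArrrvrvv   [A → r A r]
vvrvrrrArrrvrvv => vvrvrrrvAvrrrvrvv   [A → v A v]
vvrvrrrvAvrrrvrvv => vvrvrrrvvAvvrrrvrvv   [A → v A v]
vvrvrrrvvAvvrrrvrvv => vvrvrrrvvvAvvvrrrvrvv   [A → v A v]
vvrvrrrvvvAvvvrrrvrvv => vvrvrrrvvvrArvvvrrrvrvv   [A → r A r]
vvrvrrrvvvrArvvvrrrvrvv => vvrvrrrvvvrrvvvrrrvrvv   [A → ε]

A => vAv => vvAvv => vvrArvv => vvrvAvrvv => vvrvrArvrvv => vvrvrrArrvrvv => vvrvrrrArrrvrvv => vvrvrrrvAvrrrvrvv => vvrvrrrvvAvvrrrvrvv => vvrvrrrvvvAvvvrrrvrvv => vvrvrrrvvvrArvvvrrrvrvv => vvrvrrrvvvrrvvvrrrvrvv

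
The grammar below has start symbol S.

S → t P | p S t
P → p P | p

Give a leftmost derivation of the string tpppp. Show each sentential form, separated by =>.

S => tP => tpP => tppP => tpppP => tpppp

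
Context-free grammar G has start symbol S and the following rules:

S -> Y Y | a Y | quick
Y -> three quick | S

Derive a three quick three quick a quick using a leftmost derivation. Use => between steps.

S => Y Y   [S -> Y Y]
Y Y => S Y   [Y -> S]
S Y => a Y Y   [S -> a Y]
a Y Y => a three quick Y   [Y -> three quick]
a three quick Y => a three quick S   [Y -> S]
a three quick S => a three quick Y Y   [S -> Y Y]
a three quick Y Y => a three quick three quick Y   [Y -> three quick]
a three quick three quick Y => a three quick three quick S   [Y -> S]
a three quick three quick S => a three quick three quick a Y   [S -> a Y]
a three quick three quick a Y => a three quick three quick a S   [Y -> S]
a three quick three quick a S => a three quick three quick a quick   [S -> quick]

S => Y Y => S Y => a Y Y => a three quick Y => a three quick S => a three quick Y Y => a three quick three quick Y => a three quick three quick S => a three quick three quick a Y => a three quick three quick a S => a three quick three quick a quick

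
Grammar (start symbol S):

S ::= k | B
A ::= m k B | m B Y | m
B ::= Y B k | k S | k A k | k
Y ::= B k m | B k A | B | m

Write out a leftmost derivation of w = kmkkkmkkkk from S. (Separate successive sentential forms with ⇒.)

S ⇒ B   [S ::= B]
B ⇒ kAk   [B ::= k A k]
kAk ⇒ kmkBk   [A ::= m k B]
kmkBk ⇒ kmkkSk   [B ::= k S]
kmkkSk ⇒ kmkkBk   [S ::= B]
kmkkBk ⇒ kmkkkAkk   [B ::= k A k]
kmkkkAkk ⇒ kmkkkmkBkk   [A ::= m k B]
kmkkkmkBkk ⇒ kmkkkmkkkk   [B ::= k]

S⇒B⇒kAk⇒kmkBk⇒kmkkSk⇒kmkkBk⇒kmkkkAkk⇒kmkkkmkBkk⇒kmkkkmkkkk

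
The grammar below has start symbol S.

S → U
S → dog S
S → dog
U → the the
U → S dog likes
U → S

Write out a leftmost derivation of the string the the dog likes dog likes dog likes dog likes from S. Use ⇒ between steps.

S ⇒ U ⇒ S dog likes ⇒ U dog likes ⇒ S dog likes dog likes ⇒ U dog likes dog likes ⇒ S dog likes dog likes dog likes ⇒ U dog likes dog likes dog likes ⇒ S dog likes dog likes dog likes dog likes ⇒ U dog likes dog likes dog likes dog likes ⇒ the the dog likes dog likes dog likes dog likes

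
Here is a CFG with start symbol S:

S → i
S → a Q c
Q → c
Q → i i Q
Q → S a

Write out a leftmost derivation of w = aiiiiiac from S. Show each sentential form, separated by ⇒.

S ⇒ aQc ⇒ aiiQc ⇒ aiiiiQc ⇒ aiiiiSac ⇒ aiiiiiac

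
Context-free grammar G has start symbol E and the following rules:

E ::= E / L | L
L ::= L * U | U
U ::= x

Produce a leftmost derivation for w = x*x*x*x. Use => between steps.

E => L   [E ::= L]
L => L*U   [L ::= L * U]
L*U => L*U*U   [L ::= L * U]
L*U*U => L*U*U*U   [L ::= L * U]
L*U*U*U => U*U*U*U   [L ::= U]
U*U*U*U => x*U*U*U   [U ::= x]
x*U*U*U => x*x*U*U   [U ::= x]
x*x*U*U => x*x*x*U   [U ::= x]
x*x*x*U => x*x*x*x   [U ::= x]

E => L => L*U => L*U*U => L*U*U*U => U*U*U*U => x*U*U*U => x*x*U*U => x*x*x*U => x*x*x*x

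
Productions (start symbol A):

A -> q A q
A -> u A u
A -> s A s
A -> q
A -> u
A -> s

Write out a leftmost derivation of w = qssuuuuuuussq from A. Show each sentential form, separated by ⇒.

A⇒qAq⇒qsAsq⇒qssAssq⇒qssuAussq⇒qssuuAuussq⇒qssuuuAuuussq⇒qssuuuuuuussq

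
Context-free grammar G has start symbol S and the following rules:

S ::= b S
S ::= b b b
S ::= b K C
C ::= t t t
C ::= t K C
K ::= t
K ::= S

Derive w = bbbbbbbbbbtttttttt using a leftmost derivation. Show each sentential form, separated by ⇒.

S ⇒ bS ⇒ bbS ⇒ bbbS ⇒ bbbbKC ⇒ bbbbSC ⇒ bbbbbKCC ⇒ bbbbbSCC ⇒ bbbbbbSCC ⇒ bbbbbbbSCC ⇒ bbbbbbbbbbCC ⇒ bbbbbbbbbbtKCC ⇒ bbbbbbbbbbttCC ⇒ bbbbbbbbbbtttttC ⇒ bbbbbbbbbbtttttttt

S ⇒ bS   [S ::= b S]
bS ⇒ bbS   [S ::= b S]
bbS ⇒ bbbS   [S ::= b S]
bbbS ⇒ bbbbKC   [S ::= b K C]
bbbbKC ⇒ bbbbSC   [K ::= S]
bbbbSC ⇒ bbbbbKCC   [S ::= b K C]
bbbbbKCC ⇒ bbbbbSCC   [K ::= S]
bbbbbSCC ⇒ bbbbbbSCC   [S ::= b S]
bbbbbbSCC ⇒ bbbbbbbSCC   [S ::= b S]
bbbbbbbSCC ⇒ bbbbbbbbbbCC   [S ::= b b b]
bbbbbbbbbbCC ⇒ bbbbbbbbbbtKCC   [C ::= t K C]
bbbbbbbbbbtKCC ⇒ bbbbbbbbbbttCC   [K ::= t]
bbbbbbbbbbttCC ⇒ bbbbbbbbbbtttttC   [C ::= t t t]
bbbbbbbbbbtttttC ⇒ bbbbbbbbbbtttttttt   [C ::= t t t]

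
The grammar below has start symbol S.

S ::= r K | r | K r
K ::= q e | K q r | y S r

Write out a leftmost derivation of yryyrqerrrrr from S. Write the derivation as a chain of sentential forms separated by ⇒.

S ⇒ Kr   [S ::= K r]
Kr ⇒ ySrr   [K ::= y S r]
ySrr ⇒ yrKrr   [S ::= r K]
yrKrr ⇒ yrySrrr   [K ::= y S r]
yrySrrr ⇒ yryKrrrr   [S ::= K r]
yryKrrrr ⇒ yryySrrrrr   [K ::= y S r]
yryySrrrrr ⇒ yryyrKrrrrr   [S ::= r K]
yryyrKrrrrr ⇒ yryyrqerrrrr   [K ::= q e]

S⇒Kr⇒ySrr⇒yrKrr⇒yrySrrr⇒yryKrrrr⇒yryySrrrrr⇒yryyrKrrrrr⇒yryyrqerrrrr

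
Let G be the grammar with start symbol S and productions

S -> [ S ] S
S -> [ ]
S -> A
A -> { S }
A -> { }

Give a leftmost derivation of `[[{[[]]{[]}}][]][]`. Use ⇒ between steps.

S ⇒ [S]S ⇒ [[S]S]S ⇒ [[A]S]S ⇒ [[{S}]S]S ⇒ [[{[S]S}]S]S ⇒ [[{[[]]S}]S]S ⇒ [[{[[]]A}]S]S ⇒ [[{[[]]{S}}]S]S ⇒ [[{[[]]{[]}}]S]S ⇒ [[{[[]]{[]}}][]]S ⇒ [[{[[]]{[]}}][]][]

S ⇒ [S]S   [S -> [ S ] S]
[S]S ⇒ [[S]S]S   [S -> [ S ] S]
[[S]S]S ⇒ [[A]S]S   [S -> A]
[[A]S]S ⇒ [[{S}]S]S   [A -> { S }]
[[{S}]S]S ⇒ [[{[S]S}]S]S   [S -> [ S ] S]
[[{[S]S}]S]S ⇒ [[{[[]]S}]S]S   [S -> [ ]]
[[{[[]]S}]S]S ⇒ [[{[[]]A}]S]S   [S -> A]
[[{[[]]A}]S]S ⇒ [[{[[]]{S}}]S]S   [A -> { S }]
[[{[[]]{S}}]S]S ⇒ [[{[[]]{[]}}]S]S   [S -> [ ]]
[[{[[]]{[]}}]S]S ⇒ [[{[[]]{[]}}][]]S   [S -> [ ]]
[[{[[]]{[]}}][]]S ⇒ [[{[[]]{[]}}][]][]   [S -> [ ]]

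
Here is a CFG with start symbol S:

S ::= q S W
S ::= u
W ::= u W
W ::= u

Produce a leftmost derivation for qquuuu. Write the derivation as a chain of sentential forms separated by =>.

S => qSW => qqSWW => qquWW => qquuW => qquuuW => qquuuu

S => qSW   [S ::= q S W]
qSW => qqSWW   [S ::= q S W]
qqSWW => qquWW   [S ::= u]
qquWW => qquuW   [W ::= u]
qquuW => qquuuW   [W ::= u W]
qquuuW => qquuuu   [W ::= u]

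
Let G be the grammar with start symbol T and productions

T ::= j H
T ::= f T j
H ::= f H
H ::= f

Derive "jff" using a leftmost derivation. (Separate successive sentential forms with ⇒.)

T⇒jH⇒jfH⇒jff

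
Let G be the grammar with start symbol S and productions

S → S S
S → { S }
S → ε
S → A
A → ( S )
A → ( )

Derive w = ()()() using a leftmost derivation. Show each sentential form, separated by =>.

S => SS => AS => ()S => ()SS => ()AS => ()()S => ()()A => ()()(S) => ()()()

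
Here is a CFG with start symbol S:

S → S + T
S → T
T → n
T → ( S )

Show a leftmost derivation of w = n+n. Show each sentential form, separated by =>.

S => S+T   [S → S + T]
S+T => T+T   [S → T]
T+T => n+T   [T → n]
n+T => n+n   [T → n]

S=>S+T=>T+T=>n+T=>n+n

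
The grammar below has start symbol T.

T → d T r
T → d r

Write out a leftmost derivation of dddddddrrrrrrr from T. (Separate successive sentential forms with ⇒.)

T ⇒ dTr ⇒ ddTrr ⇒ dddTrrr ⇒ ddddTrrrr ⇒ dddddTrrrrr ⇒ ddddddTrrrrrr ⇒ dddddddrrrrrrr

T ⇒ dTr   [T → d T r]
dTr ⇒ ddTrr   [T → d T r]
ddTrr ⇒ dddTrrr   [T → d T r]
dddTrrr ⇒ ddddTrrrr   [T → d T r]
ddddTrrrr ⇒ dddddTrrrrr   [T → d T r]
dddddTrrrrr ⇒ ddddddTrrrrrr   [T → d T r]
ddddddTrrrrrr ⇒ dddddddrrrrrrr   [T → d r]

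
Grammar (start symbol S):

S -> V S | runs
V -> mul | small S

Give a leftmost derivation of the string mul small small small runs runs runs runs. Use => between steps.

S => V S => mul S => mul V S => mul small S S => mul small V S S => mul small small S S S => mul small small V S S S => mul small small small S S S S => mul small small small runs S S S => mul small small small runs runs S S => mul small small small runs runs runs S => mul small small small runs runs runs runs

S => V S   [S -> V S]
V S => mul S   [V -> mul]
mul S => mul V S   [S -> V S]
mul V S => mul small S S   [V -> small S]
mul small S S => mul small V S S   [S -> V S]
mul small V S S => mul small small S S S   [V -> small S]
mul small small S S S => mul small small V S S S   [S -> V S]
mul small small V S S S => mul small small small S S S S   [V -> small S]
mul small small small S S S S => mul small small small runs S S S   [S -> runs]
mul small small small runs S S S => mul small small small runs runs S S   [S -> runs]
mul small small small runs runs S S => mul small small small runs runs runs S   [S -> runs]
mul small small small runs runs runs S => mul small small small runs runs runs runs   [S -> runs]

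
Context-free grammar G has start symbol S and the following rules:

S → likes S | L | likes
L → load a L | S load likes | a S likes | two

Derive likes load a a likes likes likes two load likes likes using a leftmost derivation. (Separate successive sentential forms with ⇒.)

S ⇒ likes S   [S → likes S]
likes S ⇒ likes L   [S → L]
likes L ⇒ likes load a L   [L → load a L]
likes load a L ⇒ likes load a a S likes   [L → a S likes]
likes load a a S likes ⇒ likes load a a likes S likes   [S → likes S]
likes load a a likes S likes ⇒ likes load a a likes likes S likes   [S → likes S]
likes load a a likes likes S likes ⇒ likes load a a likes likes L likes   [S → L]
likes load a a likes likes L likes ⇒ likes load a a likes likes S load likes likes   [L → S load likes]
likes load a a likes likes S load likes likes ⇒ likes load a a likes likes likes S load likes likes   [S → likes S]
likes load a a likes likes likes S load likes likes ⇒ likes load a a likes likes likes L load likes likes   [S → L]
likes load a a likes likes likes L load likes likes ⇒ likes load a a likes likes likes two load likes likes   [L → two]

S ⇒ likes S ⇒ likes L ⇒ likes load a L ⇒ likes load a a S likes ⇒ likes load a a likes S likes ⇒ likes load a a likes likes S likes ⇒ likes load a a likes likes L likes ⇒ likes load a a likes likes S load likes likes ⇒ likes load a a likes likes likes S load likes likes ⇒ likes load a a likes likes likes L load likes likes ⇒ likes load a a likes likes likes two load likes likes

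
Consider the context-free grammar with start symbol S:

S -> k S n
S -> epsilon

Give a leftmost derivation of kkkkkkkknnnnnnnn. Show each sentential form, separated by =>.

S => kSn   [S -> k S n]
kSn => kkSnn   [S -> k S n]
kkSnn => kkkSnnn   [S -> k S n]
kkkSnnn => kkkkSnnnn   [S -> k S n]
kkkkSnnnn => kkkkkSnnnnn   [S -> k S n]
kkkkkSnnnnn => kkkkkkSnnnnnn   [S -> k S n]
kkkkkkSnnnnnn => kkkkkkkSnnnnnnn   [S -> k S n]
kkkkkkkSnnnnnnn => kkkkkkkkSnnnnnnnn   [S -> k S n]
kkkkkkkkSnnnnnnnn => kkkkkkkknnnnnnnn   [S -> epsilon]

S => kSn => kkSnn => kkkSnnn => kkkkSnnnn => kkkkkSnnnnn => kkkkkkSnnnnnn => kkkkkkkSnnnnnnn => kkkkkkkkSnnnnnnnn => kkkkkkkknnnnnnnn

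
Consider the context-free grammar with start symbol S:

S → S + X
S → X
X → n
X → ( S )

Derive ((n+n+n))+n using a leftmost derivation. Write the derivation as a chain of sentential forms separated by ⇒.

S ⇒ S+X   [S → S + X]
S+X ⇒ X+X   [S → X]
X+X ⇒ (S)+X   [X → ( S )]
(S)+X ⇒ (X)+X   [S → X]
(X)+X ⇒ ((S))+X   [X → ( S )]
((S))+X ⇒ ((S+X))+X   [S → S + X]
((S+X))+X ⇒ ((S+X+X))+X   [S → S + X]
((S+X+X))+X ⇒ ((X+X+X))+X   [S → X]
((X+X+X))+X ⇒ ((n+X+X))+X   [X → n]
((n+X+X))+X ⇒ ((n+n+X))+X   [X → n]
((n+n+X))+X ⇒ ((n+n+n))+X   [X → n]
((n+n+n))+X ⇒ ((n+n+n))+n   [X → n]

S ⇒ S+X ⇒ X+X ⇒ (S)+X ⇒ (X)+X ⇒ ((S))+X ⇒ ((S+X))+X ⇒ ((S+X+X))+X ⇒ ((X+X+X))+X ⇒ ((n+X+X))+X ⇒ ((n+n+X))+X ⇒ ((n+n+n))+X ⇒ ((n+n+n))+n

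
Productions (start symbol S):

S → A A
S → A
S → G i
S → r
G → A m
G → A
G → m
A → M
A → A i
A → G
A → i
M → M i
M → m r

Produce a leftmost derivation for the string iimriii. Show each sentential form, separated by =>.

S=>AA=>AiA=>iiA=>iiAi=>iiMi=>iiMii=>iiMiii=>iimriii

S => AA   [S → A A]
AA => AiA   [A → A i]
AiA => iiA   [A → i]
iiA => iiAi   [A → A i]
iiAi => iiMi   [A → M]
iiMi => iiMii   [M → M i]
iiMii => iiMiii   [M → M i]
iiMiii => iimriii   [M → m r]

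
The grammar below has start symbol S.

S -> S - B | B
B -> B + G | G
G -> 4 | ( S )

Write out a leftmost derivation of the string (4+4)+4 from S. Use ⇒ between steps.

S ⇒ B ⇒ B+G ⇒ G+G ⇒ (S)+G ⇒ (B)+G ⇒ (B+G)+G ⇒ (G+G)+G ⇒ (4+G)+G ⇒ (4+4)+G ⇒ (4+4)+4

S ⇒ B   [S -> B]
B ⇒ B+G   [B -> B + G]
B+G ⇒ G+G   [B -> G]
G+G ⇒ (S)+G   [G -> ( S )]
(S)+G ⇒ (B)+G   [S -> B]
(B)+G ⇒ (B+G)+G   [B -> B + G]
(B+G)+G ⇒ (G+G)+G   [B -> G]
(G+G)+G ⇒ (4+G)+G   [G -> 4]
(4+G)+G ⇒ (4+4)+G   [G -> 4]
(4+4)+G ⇒ (4+4)+4   [G -> 4]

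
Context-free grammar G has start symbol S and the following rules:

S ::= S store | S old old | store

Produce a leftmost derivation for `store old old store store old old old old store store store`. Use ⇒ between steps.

S ⇒ S store   [S ::= S store]
S store ⇒ S store store   [S ::= S store]
S store store ⇒ S store store store   [S ::= S store]
S store store store ⇒ S old old store store store   [S ::= S old old]
S old old store store store ⇒ S old old old old store store store   [S ::= S old old]
S old old old old store store store ⇒ S store old old old old store store store   [S ::= S store]
S store old old old old store store store ⇒ S store store old old old old store store store   [S ::= S store]
S store store old old old old store store store ⇒ S old old store store old old old old store store store   [S ::= S old old]
S old old store store old old old old store store store ⇒ store old old store store old old old old store store store   [S ::= store]

S ⇒ S store ⇒ S store store ⇒ S store store store ⇒ S old old store store store ⇒ S old old old old store store store ⇒ S store old old old old store store store ⇒ S store store old old old old store store store ⇒ S old old store store old old old old store store store ⇒ store old old store store old old old old store store store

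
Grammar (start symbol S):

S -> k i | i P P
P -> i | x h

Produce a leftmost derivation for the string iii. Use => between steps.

S=>iPP=>iiP=>iii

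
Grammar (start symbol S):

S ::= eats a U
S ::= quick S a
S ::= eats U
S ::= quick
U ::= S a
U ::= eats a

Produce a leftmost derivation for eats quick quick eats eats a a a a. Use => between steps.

S => eats U => eats S a => eats quick S a a => eats quick quick S a a a => eats quick quick eats U a a a => eats quick quick eats eats a a a a

S => eats U   [S ::= eats U]
eats U => eats S a   [U ::= S a]
eats S a => eats quick S a a   [S ::= quick S a]
eats quick S a a => eats quick quick S a a a   [S ::= quick S a]
eats quick quick S a a a => eats quick quick eats U a a a   [S ::= eats U]
eats quick quick eats U a a a => eats quick quick eats eats a a a a   [U ::= eats a]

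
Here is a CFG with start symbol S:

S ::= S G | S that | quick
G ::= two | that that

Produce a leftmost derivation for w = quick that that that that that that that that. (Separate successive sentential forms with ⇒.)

S ⇒ S G   [S ::= S G]
S G ⇒ S G G   [S ::= S G]
S G G ⇒ S that G G   [S ::= S that]
S that G G ⇒ S G that G G   [S ::= S G]
S G that G G ⇒ S that G that G G   [S ::= S that]
S that G that G G ⇒ quick that G that G G   [S ::= quick]
quick that G that G G ⇒ quick that that that that G G   [G ::= that that]
quick that that that that G G ⇒ quick that that that that that that G   [G ::= that that]
quick that that that that that that G ⇒ quick that that that that that that that that   [G ::= that that]

S ⇒ S G ⇒ S G G ⇒ S that G G ⇒ S G that G G ⇒ S that G that G G ⇒ quick that G that G G ⇒ quick that that that that G G ⇒ quick that that that that that that G ⇒ quick that that that that that that that that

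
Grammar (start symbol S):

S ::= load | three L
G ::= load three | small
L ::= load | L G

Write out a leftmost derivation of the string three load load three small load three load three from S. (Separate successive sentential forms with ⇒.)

S ⇒ three L ⇒ three L G ⇒ three L G G ⇒ three L G G G ⇒ three L G G G G ⇒ three load G G G G ⇒ three load load three G G G ⇒ three load load three small G G ⇒ three load load three small load three G ⇒ three load load three small load three load three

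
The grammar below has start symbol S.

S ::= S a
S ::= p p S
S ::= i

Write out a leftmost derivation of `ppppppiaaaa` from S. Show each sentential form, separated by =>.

S => ppS => ppSa => ppppSa => ppppSaa => ppppSaaa => ppppSaaaa => ppppppSaaaa => ppppppiaaaa

S => ppS   [S ::= p p S]
ppS => ppSa   [S ::= S a]
ppSa => ppppSa   [S ::= p p S]
ppppSa => ppppSaa   [S ::= S a]
ppppSaa => ppppSaaa   [S ::= S a]
ppppSaaa => ppppSaaaa   [S ::= S a]
ppppSaaaa => ppppppSaaaa   [S ::= p p S]
ppppppSaaaa => ppppppiaaaa   [S ::= i]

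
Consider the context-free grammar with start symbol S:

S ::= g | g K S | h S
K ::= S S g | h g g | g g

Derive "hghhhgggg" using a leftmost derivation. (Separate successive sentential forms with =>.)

S => hS => hgKS => hgSSgS => hghSSgS => hghhSSgS => hghhhSSgS => hghhhgSgS => hghhhgggS => hghhhgggg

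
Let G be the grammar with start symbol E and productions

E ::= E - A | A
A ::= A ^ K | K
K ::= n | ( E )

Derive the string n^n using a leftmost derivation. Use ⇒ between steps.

E ⇒ A ⇒ A^K ⇒ K^K ⇒ n^K ⇒ n^n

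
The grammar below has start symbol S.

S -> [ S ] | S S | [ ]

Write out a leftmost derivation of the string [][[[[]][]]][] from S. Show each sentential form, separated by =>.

S=>SS=>[]S=>[]SS=>[][S]S=>[][[S]]S=>[][[SS]]S=>[][[[S]S]]S=>[][[[[]]S]]S=>[][[[[]][]]]S=>[][[[[]][]]][]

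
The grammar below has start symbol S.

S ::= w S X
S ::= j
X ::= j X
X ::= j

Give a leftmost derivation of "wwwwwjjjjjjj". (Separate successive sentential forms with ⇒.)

S ⇒ wSX   [S ::= w S X]
wSX ⇒ wwSXX   [S ::= w S X]
wwSXX ⇒ wwwSXXX   [S ::= w S X]
wwwSXXX ⇒ wwwwSXXXX   [S ::= w S X]
wwwwSXXXX ⇒ wwwwwSXXXXX   [S ::= w S X]
wwwwwSXXXXX ⇒ wwwwwjXXXXX   [S ::= j]
wwwwwjXXXXX ⇒ wwwwwjjXXXXX   [X ::= j X]
wwwwwjjXXXXX ⇒ wwwwwjjjXXXX   [X ::= j]
wwwwwjjjXXXX ⇒ wwwwwjjjjXXX   [X ::= j]
wwwwwjjjjXXX ⇒ wwwwwjjjjjXX   [X ::= j]
wwwwwjjjjjXX ⇒ wwwwwjjjjjjX   [X ::= j]
wwwwwjjjjjjX ⇒ wwwwwjjjjjjj   [X ::= j]

S ⇒ wSX ⇒ wwSXX ⇒ wwwSXXX ⇒ wwwwSXXXX ⇒ wwwwwSXXXXX ⇒ wwwwwjXXXXX ⇒ wwwwwjjXXXXX ⇒ wwwwwjjjXXXX ⇒ wwwwwjjjjXXX ⇒ wwwwwjjjjjXX ⇒ wwwwwjjjjjjX ⇒ wwwwwjjjjjjj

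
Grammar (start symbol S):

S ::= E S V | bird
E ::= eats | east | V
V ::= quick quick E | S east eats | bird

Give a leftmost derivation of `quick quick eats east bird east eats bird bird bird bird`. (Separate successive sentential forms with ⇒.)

S ⇒ E S V ⇒ V S V ⇒ quick quick E S V ⇒ quick quick eats S V ⇒ quick quick eats E S V V ⇒ quick quick eats east S V V ⇒ quick quick eats east E S V V V ⇒ quick quick eats east V S V V V ⇒ quick quick eats east S east eats S V V V ⇒ quick quick eats east bird east eats S V V V ⇒ quick quick eats east bird east eats bird V V V ⇒ quick quick eats east bird east eats bird bird V V ⇒ quick quick eats east bird east eats bird bird bird V ⇒ quick quick eats east bird east eats bird bird bird bird

S ⇒ E S V   [S ::= E S V]
E S V ⇒ V S V   [E ::= V]
V S V ⇒ quick quick E S V   [V ::= quick quick E]
quick quick E S V ⇒ quick quick eats S V   [E ::= eats]
quick quick eats S V ⇒ quick quick eats E S V V   [S ::= E S V]
quick quick eats E S V V ⇒ quick quick eats east S V V   [E ::= east]
quick quick eats east S V V ⇒ quick quick eats east E S V V V   [S ::= E S V]
quick quick eats east E S V V V ⇒ quick quick eats east V S V V V   [E ::= V]
quick quick eats east V S V V V ⇒ quick quick eats east S east eats S V V V   [V ::= S east eats]
quick quick eats east S east eats S V V V ⇒ quick quick eats east bird east eats S V V V   [S ::= bird]
quick quick eats east bird east eats S V V V ⇒ quick quick eats east bird east eats bird V V V   [S ::= bird]
quick quick eats east bird east eats bird V V V ⇒ quick quick eats east bird east eats bird bird V V   [V ::= bird]
quick quick eats east bird east eats bird bird V V ⇒ quick quick eats east bird east eats bird bird bird V   [V ::= bird]
quick quick eats east bird east eats bird bird bird V ⇒ quick quick eats east bird east eats bird bird bird bird   [V ::= bird]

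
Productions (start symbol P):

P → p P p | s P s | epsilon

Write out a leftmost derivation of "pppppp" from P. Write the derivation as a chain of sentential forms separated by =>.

P => pPp => ppPpp => pppPppp => pppppp

P => pPp   [P → p P p]
pPp => ppPpp   [P → p P p]
ppPpp => pppPppp   [P → p P p]
pppPppp => pppppp   [P → epsilon]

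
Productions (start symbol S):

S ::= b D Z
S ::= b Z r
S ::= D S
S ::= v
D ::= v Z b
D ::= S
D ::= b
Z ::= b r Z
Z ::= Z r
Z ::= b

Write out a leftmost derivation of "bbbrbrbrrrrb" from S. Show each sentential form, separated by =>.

S => bDZ   [S ::= b D Z]
bDZ => bSZ   [D ::= S]
bSZ => bbZrZ   [S ::= b Z r]
bbZrZ => bbZrrZ   [Z ::= Z r]
bbZrrZ => bbbrZrrZ   [Z ::= b r Z]
bbbrZrrZ => bbbrZrrrZ   [Z ::= Z r]
bbbrZrrrZ => bbbrZrrrrZ   [Z ::= Z r]
bbbrZrrrrZ => bbbrbrZrrrrZ   [Z ::= b r Z]
bbbrbrZrrrrZ => bbbrbrbrrrrZ   [Z ::= b]
bbbrbrbrrrrZ => bbbrbrbrrrrb   [Z ::= b]

S => bDZ => bSZ => bbZrZ => bbZrrZ => bbbrZrrZ => bbbrZrrrZ => bbbrZrrrrZ => bbbrbrZrrrrZ => bbbrbrbrrrrZ => bbbrbrbrrrrb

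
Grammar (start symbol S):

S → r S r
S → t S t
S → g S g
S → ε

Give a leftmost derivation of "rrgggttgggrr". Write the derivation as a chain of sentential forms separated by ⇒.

S⇒rSr⇒rrSrr⇒rrgSgrr⇒rrggSggrr⇒rrgggSgggrr⇒rrgggtStgggrr⇒rrgggttgggrr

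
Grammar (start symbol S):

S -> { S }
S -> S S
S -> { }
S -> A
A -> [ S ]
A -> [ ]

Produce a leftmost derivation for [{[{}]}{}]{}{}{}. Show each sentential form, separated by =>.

S => SS   [S -> S S]
SS => SSS   [S -> S S]
SSS => SSSS   [S -> S S]
SSSS => ASSS   [S -> A]
ASSS => [S]SSS   [A -> [ S ]]
[S]SSS => [SS]SSS   [S -> S S]
[SS]SSS => [{S}S]SSS   [S -> { S }]
[{S}S]SSS => [{A}S]SSS   [S -> A]
[{A}S]SSS => [{[S]}S]SSS   [A -> [ S ]]
[{[S]}S]SSS => [{[{}]}S]SSS   [S -> { }]
[{[{}]}S]SSS => [{[{}]}{}]SSS   [S -> { }]
[{[{}]}{}]SSS => [{[{}]}{}]{}SS   [S -> { }]
[{[{}]}{}]{}SS => [{[{}]}{}]{}{}S   [S -> { }]
[{[{}]}{}]{}{}S => [{[{}]}{}]{}{}{}   [S -> { }]

S => SS => SSS => SSSS => ASSS => [S]SSS => [SS]SSS => [{S}S]SSS => [{A}S]SSS => [{[S]}S]SSS => [{[{}]}S]SSS => [{[{}]}{}]SSS => [{[{}]}{}]{}SS => [{[{}]}{}]{}{}S => [{[{}]}{}]{}{}{}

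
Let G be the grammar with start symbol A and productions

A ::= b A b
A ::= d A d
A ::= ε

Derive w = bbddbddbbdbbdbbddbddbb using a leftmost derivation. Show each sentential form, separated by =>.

A => bAb => bbAbb => bbdAdbb => bbddAddbb => bbddbAbddbb => bbddbdAdbddbb => bbddbddAddbddbb => bbddbddbAbddbddbb => bbddbddbbAbbddbddbb => bbddbddbbdAdbbddbddbb => bbddbddbbdbAbdbbddbddbb => bbddbddbbdbbdbbddbddbb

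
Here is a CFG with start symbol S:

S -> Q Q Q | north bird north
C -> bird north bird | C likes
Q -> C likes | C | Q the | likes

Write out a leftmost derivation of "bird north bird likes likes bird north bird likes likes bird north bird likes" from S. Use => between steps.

S => Q Q Q => C likes Q Q => C likes likes Q Q => bird north bird likes likes Q Q => bird north bird likes likes C likes Q => bird north bird likes likes C likes likes Q => bird north bird likes likes bird north bird likes likes Q => bird north bird likes likes bird north bird likes likes C likes => bird north bird likes likes bird north bird likes likes bird north bird likes

S => Q Q Q   [S -> Q Q Q]
Q Q Q => C likes Q Q   [Q -> C likes]
C likes Q Q => C likes likes Q Q   [C -> C likes]
C likes likes Q Q => bird north bird likes likes Q Q   [C -> bird north bird]
bird north bird likes likes Q Q => bird north bird likes likes C likes Q   [Q -> C likes]
bird north bird likes likes C likes Q => bird north bird likes likes C likes likes Q   [C -> C likes]
bird north bird likes likes C likes likes Q => bird north bird likes likes bird north bird likes likes Q   [C -> bird north bird]
bird north bird likes likes bird north bird likes likes Q => bird north bird likes likes bird north bird likes likes C likes   [Q -> C likes]
bird north bird likes likes bird north bird likes likes C likes => bird north bird likes likes bird north bird likes likes bird north bird likes   [C -> bird north bird]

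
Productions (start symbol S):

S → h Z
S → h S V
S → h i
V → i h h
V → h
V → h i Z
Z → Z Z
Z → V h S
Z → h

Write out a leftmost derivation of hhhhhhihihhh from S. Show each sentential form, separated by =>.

S => hSV => hhSVV => hhhZVV => hhhZZVV => hhhVhSZVV => hhhhhSZVV => hhhhhhiZVV => hhhhhhihVV => hhhhhhihihhV => hhhhhhihihhh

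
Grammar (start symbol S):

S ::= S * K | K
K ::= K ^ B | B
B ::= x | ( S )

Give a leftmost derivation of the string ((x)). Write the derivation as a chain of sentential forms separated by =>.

S => K   [S ::= K]
K => B   [K ::= B]
B => (S)   [B ::= ( S )]
(S) => (K)   [S ::= K]
(K) => (B)   [K ::= B]
(B) => ((S))   [B ::= ( S )]
((S)) => ((K))   [S ::= K]
((K)) => ((B))   [K ::= B]
((B)) => ((x))   [B ::= x]

S=>K=>B=>(S)=>(K)=>(B)=>((S))=>((K))=>((B))=>((x))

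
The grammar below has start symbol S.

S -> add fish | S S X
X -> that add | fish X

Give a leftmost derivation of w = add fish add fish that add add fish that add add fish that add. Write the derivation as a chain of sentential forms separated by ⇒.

S ⇒ S S X ⇒ S S X S X ⇒ S S X S X S X ⇒ add fish S X S X S X ⇒ add fish add fish X S X S X ⇒ add fish add fish that add S X S X ⇒ add fish add fish that add add fish X S X ⇒ add fish add fish that add add fish that add S X ⇒ add fish add fish that add add fish that add add fish X ⇒ add fish add fish that add add fish that add add fish that add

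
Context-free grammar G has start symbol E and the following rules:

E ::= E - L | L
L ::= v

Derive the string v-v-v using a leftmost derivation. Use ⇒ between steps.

E ⇒ E-L ⇒ E-L-L ⇒ L-L-L ⇒ v-L-L ⇒ v-v-L ⇒ v-v-v

E ⇒ E-L   [E ::= E - L]
E-L ⇒ E-L-L   [E ::= E - L]
E-L-L ⇒ L-L-L   [E ::= L]
L-L-L ⇒ v-L-L   [L ::= v]
v-L-L ⇒ v-v-L   [L ::= v]
v-v-L ⇒ v-v-v   [L ::= v]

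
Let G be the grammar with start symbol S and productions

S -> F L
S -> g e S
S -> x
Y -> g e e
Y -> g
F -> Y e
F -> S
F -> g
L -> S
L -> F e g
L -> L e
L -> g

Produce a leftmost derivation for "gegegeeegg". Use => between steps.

S=>geS=>gegeS=>gegeFL=>gegeYeL=>gegegeeeL=>gegegeeeS=>gegegeeeFL=>gegegeeegL=>gegegeeegg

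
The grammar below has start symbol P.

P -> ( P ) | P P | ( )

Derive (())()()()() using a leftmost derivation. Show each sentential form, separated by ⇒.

P⇒PP⇒PPP⇒PPPP⇒PPPPP⇒(P)PPPP⇒(())PPPP⇒(())()PPP⇒(())()()PP⇒(())()()()P⇒(())()()()()

P ⇒ PP   [P -> P P]
PP ⇒ PPP   [P -> P P]
PPP ⇒ PPPP   [P -> P P]
PPPP ⇒ PPPPP   [P -> P P]
PPPPP ⇒ (P)PPPP   [P -> ( P )]
(P)PPPP ⇒ (())PPPP   [P -> ( )]
(())PPPP ⇒ (())()PPP   [P -> ( )]
(())()PPP ⇒ (())()()PP   [P -> ( )]
(())()()PP ⇒ (())()()()P   [P -> ( )]
(())()()()P ⇒ (())()()()()   [P -> ( )]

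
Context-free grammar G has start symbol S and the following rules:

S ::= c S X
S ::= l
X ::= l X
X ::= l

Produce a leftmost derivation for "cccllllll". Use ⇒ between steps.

S ⇒ cSX ⇒ ccSXX ⇒ cccSXXX ⇒ ccclXXX ⇒ cccllXX ⇒ ccclllXX ⇒ cccllllX ⇒ ccclllllX ⇒ cccllllll

S ⇒ cSX   [S ::= c S X]
cSX ⇒ ccSXX   [S ::= c S X]
ccSXX ⇒ cccSXXX   [S ::= c S X]
cccSXXX ⇒ ccclXXX   [S ::= l]
ccclXXX ⇒ cccllXX   [X ::= l]
cccllXX ⇒ ccclllXX   [X ::= l X]
ccclllXX ⇒ cccllllX   [X ::= l]
cccllllX ⇒ ccclllllX   [X ::= l X]
ccclllllX ⇒ cccllllll   [X ::= l]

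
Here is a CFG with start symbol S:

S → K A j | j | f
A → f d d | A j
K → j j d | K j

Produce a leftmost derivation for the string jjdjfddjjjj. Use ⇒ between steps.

S ⇒ KAj ⇒ KjAj ⇒ jjdjAj ⇒ jjdjAjj ⇒ jjdjAjjj ⇒ jjdjAjjjj ⇒ jjdjfddjjjj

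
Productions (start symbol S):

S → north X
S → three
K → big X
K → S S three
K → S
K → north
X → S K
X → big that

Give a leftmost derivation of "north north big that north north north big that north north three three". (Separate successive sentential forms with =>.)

S => north X => north S K => north north X K => north north big that K => north north big that S S three => north north big that north X S three => north north big that north S K S three => north north big that north north X K S three => north north big that north north S K K S three => north north big that north north north X K K S three => north north big that north north north big that K K S three => north north big that north north north big that north K S three => north north big that north north north big that north north S three => north north big that north north north big that north north three three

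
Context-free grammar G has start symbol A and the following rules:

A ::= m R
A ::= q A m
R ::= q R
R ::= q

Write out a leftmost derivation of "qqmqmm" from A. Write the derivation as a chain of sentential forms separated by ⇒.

A ⇒ qAm ⇒ qqAmm ⇒ qqmRmm ⇒ qqmqmm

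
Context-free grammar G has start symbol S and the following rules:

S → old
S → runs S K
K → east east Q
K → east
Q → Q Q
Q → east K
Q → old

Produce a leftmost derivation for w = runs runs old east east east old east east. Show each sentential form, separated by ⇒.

S ⇒ runs S K   [S → runs S K]
runs S K ⇒ runs runs S K K   [S → runs S K]
runs runs S K K ⇒ runs runs old K K   [S → old]
runs runs old K K ⇒ runs runs old east K   [K → east]
runs runs old east K ⇒ runs runs old east east east Q   [K → east east Q]
runs runs old east east east Q ⇒ runs runs old east east east Q Q   [Q → Q Q]
runs runs old east east east Q Q ⇒ runs runs old east east east old Q   [Q → old]
runs runs old east east east old Q ⇒ runs runs old east east east old east K   [Q → east K]
runs runs old east east east old east K ⇒ runs runs old east east east old east east   [K → east]

S ⇒ runs S K ⇒ runs runs S K K ⇒ runs runs old K K ⇒ runs runs old east K ⇒ runs runs old east east east Q ⇒ runs runs old east east east Q Q ⇒ runs runs old east east east old Q ⇒ runs runs old east east east old east K ⇒ runs runs old east east east old east east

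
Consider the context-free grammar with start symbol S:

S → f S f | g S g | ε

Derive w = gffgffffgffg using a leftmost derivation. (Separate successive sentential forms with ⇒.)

S ⇒ gSg ⇒ gfSfg ⇒ gffSffg ⇒ gffgSgffg ⇒ gffgfSfgffg ⇒ gffgffSffgffg ⇒ gffgffffgffg

S ⇒ gSg   [S → g S g]
gSg ⇒ gfSfg   [S → f S f]
gfSfg ⇒ gffSffg   [S → f S f]
gffSffg ⇒ gffgSgffg   [S → g S g]
gffgSgffg ⇒ gffgfSfgffg   [S → f S f]
gffgfSfgffg ⇒ gffgffSffgffg   [S → f S f]
gffgffSffgffg ⇒ gffgffffgffg   [S → ε]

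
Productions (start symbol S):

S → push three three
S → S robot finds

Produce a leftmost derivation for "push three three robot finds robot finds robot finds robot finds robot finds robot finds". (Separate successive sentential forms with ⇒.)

S ⇒ S robot finds   [S → S robot finds]
S robot finds ⇒ S robot finds robot finds   [S → S robot finds]
S robot finds robot finds ⇒ S robot finds robot finds robot finds   [S → S robot finds]
S robot finds robot finds robot finds ⇒ S robot finds robot finds robot finds robot finds   [S → S robot finds]
S robot finds robot finds robot finds robot finds ⇒ S robot finds robot finds robot finds robot finds robot finds   [S → S robot finds]
S robot finds robot finds robot finds robot finds robot finds ⇒ S robot finds robot finds robot finds robot finds robot finds robot finds   [S → S robot finds]
S robot finds robot finds robot finds robot finds robot finds robot finds ⇒ push three three robot finds robot finds robot finds robot finds robot finds robot finds   [S → push three three]

S ⇒ S robot finds ⇒ S robot finds robot finds ⇒ S robot finds robot finds robot finds ⇒ S robot finds robot finds robot finds robot finds ⇒ S robot finds robot finds robot finds robot finds robot finds ⇒ S robot finds robot finds robot finds robot finds robot finds robot finds ⇒ push three three robot finds robot finds robot finds robot finds robot finds robot finds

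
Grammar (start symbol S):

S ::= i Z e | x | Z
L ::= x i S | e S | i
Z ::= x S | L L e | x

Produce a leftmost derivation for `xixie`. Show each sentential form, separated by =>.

S => Z => LLe => xiSLe => xiZLe => xixLe => xixie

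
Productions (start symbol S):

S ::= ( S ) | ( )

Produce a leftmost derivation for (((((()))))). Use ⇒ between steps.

S ⇒ (S) ⇒ ((S)) ⇒ (((S))) ⇒ ((((S)))) ⇒ (((((S))))) ⇒ (((((())))))

S ⇒ (S)   [S ::= ( S )]
(S) ⇒ ((S))   [S ::= ( S )]
((S)) ⇒ (((S)))   [S ::= ( S )]
(((S))) ⇒ ((((S))))   [S ::= ( S )]
((((S)))) ⇒ (((((S)))))   [S ::= ( S )]
(((((S))))) ⇒ (((((())))))   [S ::= ( )]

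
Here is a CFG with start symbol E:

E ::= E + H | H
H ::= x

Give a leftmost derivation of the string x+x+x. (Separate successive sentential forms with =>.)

E => E+H => E+H+H => H+H+H => x+H+H => x+x+H => x+x+x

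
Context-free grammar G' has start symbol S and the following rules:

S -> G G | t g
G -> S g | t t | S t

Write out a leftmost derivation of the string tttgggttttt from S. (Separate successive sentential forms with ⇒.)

S ⇒ GG   [S -> G G]
GG ⇒ StG   [G -> S t]
StG ⇒ GGtG   [S -> G G]
GGtG ⇒ SgGtG   [G -> S g]
SgGtG ⇒ GGgGtG   [S -> G G]
GGgGtG ⇒ ttGgGtG   [G -> t t]
ttGgGtG ⇒ ttSggGtG   [G -> S g]
ttSggGtG ⇒ tttgggGtG   [S -> t g]
tttgggGtG ⇒ tttgggtttG   [G -> t t]
tttgggtttG ⇒ tttgggttttt   [G -> t t]

S⇒GG⇒StG⇒GGtG⇒SgGtG⇒GGgGtG⇒ttGgGtG⇒ttSggGtG⇒tttgggGtG⇒tttgggtttG⇒tttgggttttt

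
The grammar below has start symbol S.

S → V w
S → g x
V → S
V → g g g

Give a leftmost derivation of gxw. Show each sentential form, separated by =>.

S => Vw => Sw => gxw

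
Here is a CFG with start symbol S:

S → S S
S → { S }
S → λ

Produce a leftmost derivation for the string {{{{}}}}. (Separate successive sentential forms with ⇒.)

S ⇒ {S} ⇒ {SS} ⇒ {{S}S} ⇒ {{{S}}S} ⇒ {{{SS}}S} ⇒ {{{{S}S}}S} ⇒ {{{{}S}}S} ⇒ {{{{}}}S} ⇒ {{{{}}}}

S ⇒ {S}   [S → { S }]
{S} ⇒ {SS}   [S → S S]
{SS} ⇒ {{S}S}   [S → { S }]
{{S}S} ⇒ {{{S}}S}   [S → { S }]
{{{S}}S} ⇒ {{{SS}}S}   [S → S S]
{{{SS}}S} ⇒ {{{{S}S}}S}   [S → { S }]
{{{{S}S}}S} ⇒ {{{{}S}}S}   [S → λ]
{{{{}S}}S} ⇒ {{{{}}}S}   [S → λ]
{{{{}}}S} ⇒ {{{{}}}}   [S → λ]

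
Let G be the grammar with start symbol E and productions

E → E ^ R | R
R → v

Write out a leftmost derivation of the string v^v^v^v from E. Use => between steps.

E=>E^R=>E^R^R=>E^R^R^R=>R^R^R^R=>v^R^R^R=>v^v^R^R=>v^v^v^R=>v^v^v^v

E => E^R   [E → E ^ R]
E^R => E^R^R   [E → E ^ R]
E^R^R => E^R^R^R   [E → E ^ R]
E^R^R^R => R^R^R^R   [E → R]
R^R^R^R => v^R^R^R   [R → v]
v^R^R^R => v^v^R^R   [R → v]
v^v^R^R => v^v^v^R   [R → v]
v^v^v^R => v^v^v^v   [R → v]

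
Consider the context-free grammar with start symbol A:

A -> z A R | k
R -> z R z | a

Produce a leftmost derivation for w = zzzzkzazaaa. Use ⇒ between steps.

A ⇒ zAR   [A -> z A R]
zAR ⇒ zzARR   [A -> z A R]
zzARR ⇒ zzzARRR   [A -> z A R]
zzzARRR ⇒ zzzzARRRR   [A -> z A R]
zzzzARRRR ⇒ zzzzkRRRR   [A -> k]
zzzzkRRRR ⇒ zzzzkzRzRRR   [R -> z R z]
zzzzkzRzRRR ⇒ zzzzkzazRRR   [R -> a]
zzzzkzazRRR ⇒ zzzzkzazaRR   [R -> a]
zzzzkzazaRR ⇒ zzzzkzazaaR   [R -> a]
zzzzkzazaaR ⇒ zzzzkzazaaa   [R -> a]

A ⇒ zAR ⇒ zzARR ⇒ zzzARRR ⇒ zzzzARRRR ⇒ zzzzkRRRR ⇒ zzzzkzRzRRR ⇒ zzzzkzazRRR ⇒ zzzzkzazaRR ⇒ zzzzkzazaaR ⇒ zzzzkzazaaa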